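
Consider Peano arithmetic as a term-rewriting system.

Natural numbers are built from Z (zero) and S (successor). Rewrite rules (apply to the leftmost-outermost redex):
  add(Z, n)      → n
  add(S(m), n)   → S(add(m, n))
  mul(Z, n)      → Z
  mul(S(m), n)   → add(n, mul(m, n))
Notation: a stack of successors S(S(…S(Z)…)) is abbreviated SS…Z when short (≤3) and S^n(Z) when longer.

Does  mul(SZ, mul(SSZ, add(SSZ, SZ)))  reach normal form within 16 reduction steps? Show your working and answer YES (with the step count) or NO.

  start: mul(SZ, mul(SSZ, add(SSZ, SZ)))
  [1] add(mul(SSZ, add(SSZ, SZ)), mul(Z, mul(SSZ, add(SSZ, SZ))))
  [2] add(add(add(SSZ, SZ), mul(SZ, add(SSZ, SZ))), mul(Z, mul(SSZ, add(SSZ, SZ))))
  [3] add(add(S(add(SZ, SZ)), mul(SZ, add(SSZ, SZ))), mul(Z, mul(SSZ, add(SSZ, SZ))))
  [4] add(S(add(add(SZ, SZ), mul(SZ, add(SSZ, SZ)))), mul(Z, mul(SSZ, add(SSZ, SZ))))
  [5] S(add(add(add(SZ, SZ), mul(SZ, add(SSZ, SZ))), mul(Z, mul(SSZ, add(SSZ, SZ)))))
  [6] S(add(add(S(add(Z, SZ)), mul(SZ, add(SSZ, SZ))), mul(Z, mul(SSZ, add(SSZ, SZ)))))
  [7] S(add(S(add(add(Z, SZ), mul(SZ, add(SSZ, SZ)))), mul(Z, mul(SSZ, add(SSZ, SZ)))))
  [8] S(S(add(add(add(Z, SZ), mul(SZ, add(SSZ, SZ))), mul(Z, mul(SSZ, add(SSZ, SZ))))))
  [9] S(S(add(add(SZ, mul(SZ, add(SSZ, SZ))), mul(Z, mul(SSZ, add(SSZ, SZ))))))
  [10] S(S(add(S(add(Z, mul(SZ, add(SSZ, SZ)))), mul(Z, mul(SSZ, add(SSZ, SZ))))))
  [11] S(S(S(add(add(Z, mul(SZ, add(SSZ, SZ))), mul(Z, mul(SSZ, add(SSZ, SZ)))))))
  [12] S(S(S(add(mul(SZ, add(SSZ, SZ)), mul(Z, mul(SSZ, add(SSZ, SZ)))))))
  [13] S(S(S(add(add(add(SSZ, SZ), mul(Z, add(SSZ, SZ))), mul(Z, mul(SSZ, add(SSZ, SZ)))))))
  [14] S(S(S(add(add(S(add(SZ, SZ)), mul(Z, add(SSZ, SZ))), mul(Z, mul(SSZ, add(SSZ, SZ)))))))
  [15] S(S(S(add(S(add(add(SZ, SZ), mul(Z, add(SSZ, SZ)))), mul(Z, mul(SSZ, add(SSZ, SZ)))))))
  [16] S(S(S(S(add(add(add(SZ, SZ), mul(Z, add(SSZ, SZ))), mul(Z, mul(SSZ, add(SSZ, SZ))))))))

Answer: NO — after 16 steps the term is S(S(S(S(add(add(add(SZ, SZ), mul(Z, add(SSZ, SZ))), mul(Z, mul(SSZ, add(SSZ, SZ)))))))), not yet normal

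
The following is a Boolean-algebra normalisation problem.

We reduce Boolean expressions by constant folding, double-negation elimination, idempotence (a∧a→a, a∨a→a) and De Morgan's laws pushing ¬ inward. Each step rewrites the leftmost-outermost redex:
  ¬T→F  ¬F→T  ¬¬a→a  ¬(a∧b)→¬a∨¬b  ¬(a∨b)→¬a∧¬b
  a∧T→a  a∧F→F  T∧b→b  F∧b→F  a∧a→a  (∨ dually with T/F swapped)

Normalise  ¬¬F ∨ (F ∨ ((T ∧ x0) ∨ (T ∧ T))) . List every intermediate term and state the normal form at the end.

Answer: normal form = T  (in 6 steps)

Derivation:
  start: ¬¬F ∨ (F ∨ ((T ∧ x0) ∨ (T ∧ T)))
  →1  F ∨ (F ∨ ((T ∧ x0) ∨ (T ∧ T)))
  →2  F ∨ ((T ∧ x0) ∨ (T ∧ T))
  →3  (T ∧ x0) ∨ (T ∧ T)
  →4  x0 ∨ (T ∧ T)
  →5  x0 ∨ T
  →6  T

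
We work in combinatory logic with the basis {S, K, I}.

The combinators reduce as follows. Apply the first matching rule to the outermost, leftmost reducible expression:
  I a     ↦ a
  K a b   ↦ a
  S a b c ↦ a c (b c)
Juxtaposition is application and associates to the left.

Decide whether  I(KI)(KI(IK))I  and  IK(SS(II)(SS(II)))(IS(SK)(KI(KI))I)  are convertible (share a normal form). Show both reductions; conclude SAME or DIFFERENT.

Term A:
  start: I(KI)(KI(IK))I
  →1  KI(KI(IK))I
  →2  II
  →3  I

Term B:
  start: IK(SS(II)(SS(II)))(IS(SK)(KI(KI))I)
  →1  K(SS(II)(SS(II)))(IS(SK)(KI(KI))I)
  →2  SS(II)(SS(II))
  →3  S(SS(II))(II(SS(II)))
  →4  S(SSI)(II(SS(II)))
  →5  S(SSI)(I(SS(II)))
  →6  S(SSI)(SS(II))
  →7  S(SSI)(SSI)

Answer: DIFFERENT — A ⇓ I, B ⇓ S(SSI)(SSI)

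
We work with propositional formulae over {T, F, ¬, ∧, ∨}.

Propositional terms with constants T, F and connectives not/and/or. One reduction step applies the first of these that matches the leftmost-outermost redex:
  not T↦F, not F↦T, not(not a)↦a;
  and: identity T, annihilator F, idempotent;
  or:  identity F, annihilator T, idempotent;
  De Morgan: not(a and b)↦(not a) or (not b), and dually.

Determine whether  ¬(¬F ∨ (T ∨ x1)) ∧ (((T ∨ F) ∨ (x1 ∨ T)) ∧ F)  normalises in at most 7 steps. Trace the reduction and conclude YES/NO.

  start: ¬(¬F ∨ (T ∨ x1)) ∧ (((T ∨ F) ∨ (x1 ∨ T)) ∧ F)
  [1] (¬¬F ∧ ¬(T ∨ x1)) ∧ (((T ∨ F) ∨ (x1 ∨ T)) ∧ F)
  [2] (F ∧ ¬(T ∨ x1)) ∧ (((T ∨ F) ∨ (x1 ∨ T)) ∧ F)
  [3] F ∧ (((T ∨ F) ∨ (x1 ∨ T)) ∧ F)
  [4] F

Answer: YES — reaches normal form F in 4 ≤ 7 steps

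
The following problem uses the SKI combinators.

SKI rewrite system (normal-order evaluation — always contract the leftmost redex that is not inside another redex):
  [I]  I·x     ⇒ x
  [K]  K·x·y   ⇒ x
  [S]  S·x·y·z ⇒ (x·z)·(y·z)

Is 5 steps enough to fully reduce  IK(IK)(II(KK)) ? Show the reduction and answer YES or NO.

  start: IK(IK)(II(KK))
  [1] K(IK)(II(KK))
  [2] IK
  [3] K

Answer: YES — reaches normal form K in 3 ≤ 5 steps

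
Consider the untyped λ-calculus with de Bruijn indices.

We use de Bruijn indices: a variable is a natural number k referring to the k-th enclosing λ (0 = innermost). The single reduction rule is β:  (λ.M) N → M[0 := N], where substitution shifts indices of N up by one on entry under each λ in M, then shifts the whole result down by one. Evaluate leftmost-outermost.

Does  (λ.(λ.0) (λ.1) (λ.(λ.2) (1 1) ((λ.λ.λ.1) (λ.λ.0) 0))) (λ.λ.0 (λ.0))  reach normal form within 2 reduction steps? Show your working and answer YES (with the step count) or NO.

  start: (λ.(λ.0) (λ.1) (λ.(λ.2) (1 1) ((λ.λ.λ.1) (λ.λ.0) 0))) (λ.λ.0 (λ.0))
  [1] (λ.0) (λ.λ.λ.0 (λ.0)) (λ.(λ.λ.λ.0 (λ.0)) ((λ.λ.0 (λ.0)) (λ.λ.0 (λ.0))) ((λ.λ.λ.1) (λ.λ.0) 0))
  [2] (λ.λ.λ.0 (λ.0)) (λ.(λ.λ.λ.0 (λ.0)) ((λ.λ.0 (λ.0)) (λ.λ.0 (λ.0))) ((λ.λ.λ.1) (λ.λ.0) 0))

Answer: NO — after 2 steps the term is (λ.λ.λ.0 (λ.0)) (λ.(λ.λ.λ.0 (λ.0)) ((λ.λ.0 (λ.0)) (λ.λ.0 (λ.0))) ((λ.λ.λ.1) (λ.λ.0) 0)), not yet normal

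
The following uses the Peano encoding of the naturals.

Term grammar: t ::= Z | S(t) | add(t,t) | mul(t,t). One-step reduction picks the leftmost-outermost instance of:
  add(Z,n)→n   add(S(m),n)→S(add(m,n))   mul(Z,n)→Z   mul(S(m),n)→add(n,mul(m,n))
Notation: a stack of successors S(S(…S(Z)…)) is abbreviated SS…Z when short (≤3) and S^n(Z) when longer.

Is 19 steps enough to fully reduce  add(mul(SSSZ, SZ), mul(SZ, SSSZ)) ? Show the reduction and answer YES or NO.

  start: add(mul(SSSZ, SZ), mul(SZ, SSSZ))
  [1] add(add(SZ, mul(SSZ, SZ)), mul(SZ, SSSZ))
  [2] add(S(add(Z, mul(SSZ, SZ))), mul(SZ, SSSZ))
  [3] S(add(add(Z, mul(SSZ, SZ)), mul(SZ, SSSZ)))
  [4] S(add(mul(SSZ, SZ), mul(SZ, SSSZ)))
  [5] S(add(add(SZ, mul(SZ, SZ)), mul(SZ, SSSZ)))
  [6] S(add(S(add(Z, mul(SZ, SZ))), mul(SZ, SSSZ)))
  [7] S(S(add(add(Z, mul(SZ, SZ)), mul(SZ, SSSZ))))
  [8] S(S(add(mul(SZ, SZ), mul(SZ, SSSZ))))
  [9] S(S(add(add(SZ, mul(Z, SZ)), mul(SZ, SSSZ))))
  [10] S(S(add(S(add(Z, mul(Z, SZ))), mul(SZ, SSSZ))))
  [11] S(S(S(add(add(Z, mul(Z, SZ)), mul(SZ, SSSZ)))))
  [12] S(S(S(add(mul(Z, SZ), mul(SZ, SSSZ)))))
  [13] S(S(S(add(Z, mul(SZ, SSSZ)))))
  [14] S(S(S(mul(SZ, SSSZ))))
  [15] S(S(S(add(SSSZ, mul(Z, SSSZ)))))
  [16] S(S(S(S(add(SSZ, mul(Z, SSSZ))))))
  [17] S(S(S(S(S(add(SZ, mul(Z, SSSZ)))))))
  [18] S(S(S(S(S(S(add(Z, mul(Z, SSSZ))))))))
  [19] S(S(S(S(S(S(mul(Z, SSSZ)))))))

Answer: NO — after 19 steps the term is S(S(S(S(S(S(mul(Z, SSSZ))))))), not yet normal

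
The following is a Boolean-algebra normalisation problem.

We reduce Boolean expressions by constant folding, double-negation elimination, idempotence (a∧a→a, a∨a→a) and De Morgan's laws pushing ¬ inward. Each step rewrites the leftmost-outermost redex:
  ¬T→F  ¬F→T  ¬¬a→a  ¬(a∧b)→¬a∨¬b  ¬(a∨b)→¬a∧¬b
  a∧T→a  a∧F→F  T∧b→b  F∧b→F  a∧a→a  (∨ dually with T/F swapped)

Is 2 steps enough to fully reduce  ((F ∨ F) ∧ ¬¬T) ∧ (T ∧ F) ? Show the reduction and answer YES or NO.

  start: ((F ∨ F) ∧ ¬¬T) ∧ (T ∧ F)
  →1  (F ∧ ¬¬T) ∧ (T ∧ F)
  →2  F ∧ (T ∧ F)

Answer: NO — after 2 steps the term is F ∧ (T ∧ F), not yet normal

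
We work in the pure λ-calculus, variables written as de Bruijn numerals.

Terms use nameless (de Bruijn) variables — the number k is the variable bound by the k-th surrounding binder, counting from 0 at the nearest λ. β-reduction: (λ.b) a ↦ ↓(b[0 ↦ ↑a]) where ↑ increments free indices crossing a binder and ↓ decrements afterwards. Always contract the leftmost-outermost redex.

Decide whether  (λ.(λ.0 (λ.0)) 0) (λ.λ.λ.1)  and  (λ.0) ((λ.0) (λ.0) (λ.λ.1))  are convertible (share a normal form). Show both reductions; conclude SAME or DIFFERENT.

Answer: SAME — A ⇓ λ.λ.1, B ⇓ λ.λ.1

Working:
Term A:
  start: (λ.(λ.0 (λ.0)) 0) (λ.λ.λ.1)
  step 1: (λ.0 (λ.0)) (λ.λ.λ.1)
  step 2: (λ.λ.λ.1) (λ.0)
  step 3: λ.λ.1

Term B:
  start: (λ.0) ((λ.0) (λ.0) (λ.λ.1))
  step 1: (λ.0) (λ.0) (λ.λ.1)
  step 2: (λ.0) (λ.λ.1)
  step 3: λ.λ.1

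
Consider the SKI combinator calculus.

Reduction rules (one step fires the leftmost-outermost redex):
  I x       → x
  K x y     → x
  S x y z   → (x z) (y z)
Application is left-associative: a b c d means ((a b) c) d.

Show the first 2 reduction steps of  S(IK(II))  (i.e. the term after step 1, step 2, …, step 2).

  start: S(IK(II))
  step 1: S(K(II))
  step 2: S(KI)

Answer: after 2 steps: S(KI)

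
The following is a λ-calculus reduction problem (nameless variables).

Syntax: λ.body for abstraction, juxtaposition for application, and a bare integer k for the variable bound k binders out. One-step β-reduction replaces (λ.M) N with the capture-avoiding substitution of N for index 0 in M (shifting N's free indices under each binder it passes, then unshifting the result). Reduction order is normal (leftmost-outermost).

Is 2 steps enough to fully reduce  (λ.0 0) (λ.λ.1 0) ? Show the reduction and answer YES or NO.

  start: (λ.0 0) (λ.λ.1 0)
  →1  (λ.λ.1 0) (λ.λ.1 0)
  →2  λ.(λ.λ.1 0) 0

Answer: NO — after 2 steps the term is λ.(λ.λ.1 0) 0, not yet normal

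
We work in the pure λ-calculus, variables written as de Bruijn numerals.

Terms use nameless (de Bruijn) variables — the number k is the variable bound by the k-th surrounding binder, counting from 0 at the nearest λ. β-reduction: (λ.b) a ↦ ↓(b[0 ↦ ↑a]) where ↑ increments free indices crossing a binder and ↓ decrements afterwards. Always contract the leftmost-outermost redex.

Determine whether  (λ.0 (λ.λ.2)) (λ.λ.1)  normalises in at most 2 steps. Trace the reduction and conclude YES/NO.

Answer: YES — reaches normal form λ.λ.λ.λ.λ.1 in 2 ≤ 2 steps

Working:
  start: (λ.0 (λ.λ.2)) (λ.λ.1)
  →1  (λ.λ.1) (λ.λ.λ.λ.1)
  →2  λ.λ.λ.λ.λ.1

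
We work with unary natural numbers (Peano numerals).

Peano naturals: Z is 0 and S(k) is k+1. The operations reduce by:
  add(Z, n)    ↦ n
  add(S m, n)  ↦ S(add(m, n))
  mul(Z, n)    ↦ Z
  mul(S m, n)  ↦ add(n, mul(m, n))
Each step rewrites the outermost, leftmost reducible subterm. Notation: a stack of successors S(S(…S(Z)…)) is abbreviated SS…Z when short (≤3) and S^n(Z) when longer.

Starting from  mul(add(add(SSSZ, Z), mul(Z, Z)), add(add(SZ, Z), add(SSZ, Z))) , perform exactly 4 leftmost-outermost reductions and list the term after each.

  start: mul(add(add(SSSZ, Z), mul(Z, Z)), add(add(SZ, Z), add(SSZ, Z)))
  step 1: mul(add(S(add(SSZ, Z)), mul(Z, Z)), add(add(SZ, Z), add(SSZ, Z)))
  step 2: mul(S(add(add(SSZ, Z), mul(Z, Z))), add(add(SZ, Z), add(SSZ, Z)))
  step 3: add(add(add(SZ, Z), add(SSZ, Z)), mul(add(add(SSZ, Z), mul(Z, Z)), add(add(SZ, Z), add(SSZ, Z))))
  step 4: add(add(S(add(Z, Z)), add(SSZ, Z)), mul(add(add(SSZ, Z), mul(Z, Z)), add(add(SZ, Z), add(SSZ, Z))))

Answer: after 4 steps: add(add(S(add(Z, Z)), add(SSZ, Z)), mul(add(add(SSZ, Z), mul(Z, Z)), add(add(SZ, Z), add(SSZ, Z))))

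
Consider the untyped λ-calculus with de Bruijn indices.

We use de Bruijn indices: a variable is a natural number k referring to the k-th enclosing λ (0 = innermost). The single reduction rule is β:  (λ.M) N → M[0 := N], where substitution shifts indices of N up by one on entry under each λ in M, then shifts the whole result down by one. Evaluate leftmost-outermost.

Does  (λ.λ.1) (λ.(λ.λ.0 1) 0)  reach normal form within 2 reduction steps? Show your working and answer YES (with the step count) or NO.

  start: (λ.λ.1) (λ.(λ.λ.0 1) 0)
  [1] λ.λ.(λ.λ.0 1) 0
  [2] λ.λ.λ.0 1

Answer: YES — reaches normal form λ.λ.λ.0 1 in 2 ≤ 2 steps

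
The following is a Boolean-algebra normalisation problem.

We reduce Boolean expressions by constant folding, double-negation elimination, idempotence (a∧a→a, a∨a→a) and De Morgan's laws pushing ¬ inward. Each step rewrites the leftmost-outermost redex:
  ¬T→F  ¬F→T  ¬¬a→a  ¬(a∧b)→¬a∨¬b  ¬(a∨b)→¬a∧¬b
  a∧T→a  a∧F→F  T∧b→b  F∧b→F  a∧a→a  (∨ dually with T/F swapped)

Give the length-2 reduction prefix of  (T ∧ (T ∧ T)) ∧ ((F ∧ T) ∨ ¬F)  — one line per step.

Answer: after 2 steps: T ∧ ((F ∧ T) ∨ ¬F)

Derivation:
  start: (T ∧ (T ∧ T)) ∧ ((F ∧ T) ∨ ¬F)
  →1  (T ∧ T) ∧ ((F ∧ T) ∨ ¬F)
  →2  T ∧ ((F ∧ T) ∨ ¬F)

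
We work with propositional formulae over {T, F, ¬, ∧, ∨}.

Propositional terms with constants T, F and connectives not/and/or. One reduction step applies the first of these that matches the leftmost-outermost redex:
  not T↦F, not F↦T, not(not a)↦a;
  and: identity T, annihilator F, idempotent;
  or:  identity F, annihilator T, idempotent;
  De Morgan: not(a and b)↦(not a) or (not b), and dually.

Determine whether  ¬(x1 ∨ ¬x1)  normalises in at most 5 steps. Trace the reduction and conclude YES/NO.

  start: ¬(x1 ∨ ¬x1)
  step 1: ¬x1 ∧ ¬¬x1
  step 2: ¬x1 ∧ x1

Answer: YES — reaches normal form ¬x1 ∧ x1 in 2 ≤ 5 steps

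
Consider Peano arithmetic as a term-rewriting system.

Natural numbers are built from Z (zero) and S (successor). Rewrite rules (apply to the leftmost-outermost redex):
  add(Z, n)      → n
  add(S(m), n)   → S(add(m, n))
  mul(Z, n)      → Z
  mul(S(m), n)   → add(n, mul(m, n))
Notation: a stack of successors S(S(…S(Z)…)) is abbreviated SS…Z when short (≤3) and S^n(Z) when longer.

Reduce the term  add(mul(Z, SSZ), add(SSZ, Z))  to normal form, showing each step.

  start: add(mul(Z, SSZ), add(SSZ, Z))
  →1  add(Z, add(SSZ, Z))
  →2  add(SSZ, Z)
  →3  S(add(SZ, Z))
  →4  S(S(add(Z, Z)))
  →5  SSZ

Answer: normal form = SSZ  (in 5 steps)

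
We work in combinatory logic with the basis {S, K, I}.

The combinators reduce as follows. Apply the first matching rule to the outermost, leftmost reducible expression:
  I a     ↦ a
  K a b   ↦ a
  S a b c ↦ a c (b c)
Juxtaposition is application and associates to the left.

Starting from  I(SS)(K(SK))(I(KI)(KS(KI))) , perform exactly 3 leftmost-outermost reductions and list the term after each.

  start: I(SS)(K(SK))(I(KI)(KS(KI)))
  →1  SS(K(SK))(I(KI)(KS(KI)))
  →2  S(I(KI)(KS(KI)))(K(SK)(I(KI)(KS(KI))))
  →3  S(KI(KS(KI)))(K(SK)(I(KI)(KS(KI))))

Answer: after 3 steps: S(KI(KS(KI)))(K(SK)(I(KI)(KS(KI))))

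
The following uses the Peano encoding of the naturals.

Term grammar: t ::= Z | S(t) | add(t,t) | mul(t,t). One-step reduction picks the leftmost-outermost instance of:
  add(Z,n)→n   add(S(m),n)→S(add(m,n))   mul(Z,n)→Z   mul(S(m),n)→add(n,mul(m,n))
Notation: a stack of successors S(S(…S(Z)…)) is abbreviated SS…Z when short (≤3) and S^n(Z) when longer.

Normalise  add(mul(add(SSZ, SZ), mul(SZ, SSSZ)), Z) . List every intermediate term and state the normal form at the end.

Answer: normal form = S^9(Z)  (in 47 steps)

Working:
  start: add(mul(add(SSZ, SZ), mul(SZ, SSSZ)), Z)
  →1  add(mul(S(add(SZ, SZ)), mul(SZ, SSSZ)), Z)
  →2  add(add(mul(SZ, SSSZ), mul(add(SZ, SZ), mul(SZ, SSSZ))), Z)
  →3  add(add(add(SSSZ, mul(Z, SSSZ)), mul(add(SZ, SZ), mul(SZ, SSSZ))), Z)
  →4  add(add(S(add(SSZ, mul(Z, SSSZ))), mul(add(SZ, SZ), mul(SZ, SSSZ))), Z)
  →5  add(S(add(add(SSZ, mul(Z, SSSZ)), mul(add(SZ, SZ), mul(SZ, SSSZ)))), Z)
  →6  S(add(add(add(SSZ, mul(Z, SSSZ)), mul(add(SZ, SZ), mul(SZ, SSSZ))), Z))
  →7  S(add(add(S(add(SZ, mul(Z, SSSZ))), mul(add(SZ, SZ), mul(SZ, SSSZ))), Z))
  →8  S(add(S(add(add(SZ, mul(Z, SSSZ)), mul(add(SZ, SZ), mul(SZ, SSSZ)))), Z))
  →9  S(S(add(add(add(SZ, mul(Z, SSSZ)), mul(add(SZ, SZ), mul(SZ, SSSZ))), Z)))
  →10  S(S(add(add(S(add(Z, mul(Z, SSSZ))), mul(add(SZ, SZ), mul(SZ, SSSZ))), Z)))
  →11  S(S(add(S(add(add(Z, mul(Z, SSSZ)), mul(add(SZ, SZ), mul(SZ, SSSZ)))), Z)))
  →12  S(S(S(add(add(add(Z, mul(Z, SSSZ)), mul(add(SZ, SZ), mul(SZ, SSSZ))), Z))))
  →13  S(S(S(add(add(mul(Z, SSSZ), mul(add(SZ, SZ), mul(SZ, SSSZ))), Z))))
  →14  S(S(S(add(add(Z, mul(add(SZ, SZ), mul(SZ, SSSZ))), Z))))
  →15  S(S(S(add(mul(add(SZ, SZ), mul(SZ, SSSZ)), Z))))
  →16  S(S(S(add(mul(S(add(Z, SZ)), mul(SZ, SSSZ)), Z))))
  →17  S(S(S(add(add(mul(SZ, SSSZ), mul(add(Z, SZ), mul(SZ, SSSZ))), Z))))
  →18  S(S(S(add(add(add(SSSZ, mul(Z, SSSZ)), mul(add(Z, SZ), mul(SZ, SSSZ))), Z))))
  →19  S(S(S(add(add(S(add(SSZ, mul(Z, SSSZ))), mul(add(Z, SZ), mul(SZ, SSSZ))), Z))))
  →20  S(S(S(add(S(add(add(SSZ, mul(Z, SSSZ)), mul(add(Z, SZ), mul(SZ, SSSZ)))), Z))))
  →21  S(S(S(S(add(add(add(SSZ, mul(Z, SSSZ)), mul(add(Z, SZ), mul(SZ, SSSZ))), Z)))))
  →22  S(S(S(S(add(add(S(add(SZ, mul(Z, SSSZ))), mul(add(Z, SZ), mul(SZ, SSSZ))), Z)))))
  →23  S(S(S(S(add(S(add(add(SZ, mul(Z, SSSZ)), mul(add(Z, SZ), mul(SZ, SSSZ)))), Z)))))
  →24  S(S(S(S(S(add(add(add(SZ, mul(Z, SSSZ)), mul(add(Z, SZ), mul(SZ, SSSZ))), Z))))))
  →25  S(S(S(S(S(add(add(S(add(Z, mul(Z, SSSZ))), mul(add(Z, SZ), mul(SZ, SSSZ))), Z))))))
  →26  S(S(S(S(S(add(S(add(add(Z, mul(Z, SSSZ)), mul(add(Z, SZ), mul(SZ, SSSZ)))), Z))))))
  →27  S(S(S(S(S(S(add(add(add(Z, mul(Z, SSSZ)), mul(add(Z, SZ), mul(SZ, SSSZ))), Z)))))))
  →28  S(S(S(S(S(S(add(add(mul(Z, SSSZ), mul(add(Z, SZ), mul(SZ, SSSZ))), Z)))))))
  →29  S(S(S(S(S(S(add(add(Z, mul(add(Z, SZ), mul(SZ, SSSZ))), Z)))))))
  →30  S(S(S(S(S(S(add(mul(add(Z, SZ), mul(SZ, SSSZ)), Z)))))))
  →31  S(S(S(S(S(S(add(mul(SZ, mul(SZ, SSSZ)), Z)))))))
  →32  S(S(S(S(S(S(add(add(mul(SZ, SSSZ), mul(Z, mul(SZ, SSSZ))), Z)))))))
  →33  S(S(S(S(S(S(add(add(add(SSSZ, mul(Z, SSSZ)), mul(Z, mul(SZ, SSSZ))), Z)))))))
  →34  S(S(S(S(S(S(add(add(S(add(SSZ, mul(Z, SSSZ))), mul(Z, mul(SZ, SSSZ))), Z)))))))
  →35  S(S(S(S(S(S(add(S(add(add(SSZ, mul(Z, SSSZ)), mul(Z, mul(SZ, SSSZ)))), Z)))))))
  →36  S(S(S(S(S(S(S(add(add(add(SSZ, mul(Z, SSSZ)), mul(Z, mul(SZ, SSSZ))), Z))))))))
  →37  S(S(S(S(S(S(S(add(add(S(add(SZ, mul(Z, SSSZ))), mul(Z, mul(SZ, SSSZ))), Z))))))))
  →38  S(S(S(S(S(S(S(add(S(add(add(SZ, mul(Z, SSSZ)), mul(Z, mul(SZ, SSSZ)))), Z))))))))
  →39  S(S(S(S(S(S(S(S(add(add(add(SZ, mul(Z, SSSZ)), mul(Z, mul(SZ, SSSZ))), Z)))))))))
  →40  S(S(S(S(S(S(S(S(add(add(S(add(Z, mul(Z, SSSZ))), mul(Z, mul(SZ, SSSZ))), Z)))))))))
  →41  S(S(S(S(S(S(S(S(add(S(add(add(Z, mul(Z, SSSZ)), mul(Z, mul(SZ, SSSZ)))), Z)))))))))
  →42  S(S(S(S(S(S(S(S(S(add(add(add(Z, mul(Z, SSSZ)), mul(Z, mul(SZ, SSSZ))), Z))))))))))
  →43  S(S(S(S(S(S(S(S(S(add(add(mul(Z, SSSZ), mul(Z, mul(SZ, SSSZ))), Z))))))))))
  →44  S(S(S(S(S(S(S(S(S(add(add(Z, mul(Z, mul(SZ, SSSZ))), Z))))))))))
  →45  S(S(S(S(S(S(S(S(S(add(mul(Z, mul(SZ, SSSZ)), Z))))))))))
  →46  S(S(S(S(S(S(S(S(S(add(Z, Z))))))))))
  →47  S^9(Z)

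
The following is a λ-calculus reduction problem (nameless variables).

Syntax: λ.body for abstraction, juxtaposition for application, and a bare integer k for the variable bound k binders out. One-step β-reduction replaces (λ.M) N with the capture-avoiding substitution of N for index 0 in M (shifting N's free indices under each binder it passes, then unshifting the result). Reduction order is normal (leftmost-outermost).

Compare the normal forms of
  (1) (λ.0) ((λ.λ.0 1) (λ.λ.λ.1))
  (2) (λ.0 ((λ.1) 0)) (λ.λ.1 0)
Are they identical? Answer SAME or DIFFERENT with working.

Term A:
  start: (λ.0) ((λ.λ.0 1) (λ.λ.λ.1))
  →1  (λ.λ.0 1) (λ.λ.λ.1)
  →2  λ.0 (λ.λ.λ.1)

Term B:
  start: (λ.0 ((λ.1) 0)) (λ.λ.1 0)
  →1  (λ.λ.1 0) ((λ.λ.λ.1 0) (λ.λ.1 0))
  →2  λ.(λ.λ.λ.1 0) (λ.λ.1 0) 0
  →3  λ.(λ.λ.1 0) 0
  →4  λ.λ.1 0

Answer: DIFFERENT — A ⇓ λ.0 (λ.λ.λ.1), B ⇓ λ.λ.1 0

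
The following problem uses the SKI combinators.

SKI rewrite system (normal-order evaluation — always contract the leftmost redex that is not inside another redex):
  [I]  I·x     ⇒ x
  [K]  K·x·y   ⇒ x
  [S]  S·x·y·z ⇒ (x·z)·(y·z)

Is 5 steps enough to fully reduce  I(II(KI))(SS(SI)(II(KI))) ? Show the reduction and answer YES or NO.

Answer: YES — reaches normal form I in 4 ≤ 5 steps

Working:
  start: I(II(KI))(SS(SI)(II(KI)))
  [1] II(KI)(SS(SI)(II(KI)))
  [2] I(KI)(SS(SI)(II(KI)))
  [3] KI(SS(SI)(II(KI)))
  [4] I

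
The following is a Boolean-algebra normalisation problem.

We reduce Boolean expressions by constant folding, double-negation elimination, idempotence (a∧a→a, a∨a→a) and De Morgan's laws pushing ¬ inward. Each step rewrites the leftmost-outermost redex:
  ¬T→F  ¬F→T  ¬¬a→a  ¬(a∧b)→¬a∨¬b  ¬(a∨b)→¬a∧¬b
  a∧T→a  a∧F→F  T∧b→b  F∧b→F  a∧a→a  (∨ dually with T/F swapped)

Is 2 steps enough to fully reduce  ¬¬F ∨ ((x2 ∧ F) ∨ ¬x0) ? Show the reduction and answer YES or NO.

Answer: NO — after 2 steps the term is (x2 ∧ F) ∨ ¬x0, not yet normal

Derivation:
  start: ¬¬F ∨ ((x2 ∧ F) ∨ ¬x0)
  →1  F ∨ ((x2 ∧ F) ∨ ¬x0)
  →2  (x2 ∧ F) ∨ ¬x0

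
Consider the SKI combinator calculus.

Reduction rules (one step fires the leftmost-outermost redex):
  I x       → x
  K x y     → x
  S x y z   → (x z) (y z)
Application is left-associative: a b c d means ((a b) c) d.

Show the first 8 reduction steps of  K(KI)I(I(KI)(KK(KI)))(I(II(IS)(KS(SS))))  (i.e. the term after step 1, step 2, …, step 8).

  start: K(KI)I(I(KI)(KK(KI)))(I(II(IS)(KS(SS))))
  →1  KI(I(KI)(KK(KI)))(I(II(IS)(KS(SS))))
  →2  I(I(II(IS)(KS(SS))))
  →3  I(II(IS)(KS(SS)))
  →4  II(IS)(KS(SS))
  →5  I(IS)(KS(SS))
  →6  IS(KS(SS))
  →7  S(KS(SS))
  →8  SS

Answer: after 8 steps: SS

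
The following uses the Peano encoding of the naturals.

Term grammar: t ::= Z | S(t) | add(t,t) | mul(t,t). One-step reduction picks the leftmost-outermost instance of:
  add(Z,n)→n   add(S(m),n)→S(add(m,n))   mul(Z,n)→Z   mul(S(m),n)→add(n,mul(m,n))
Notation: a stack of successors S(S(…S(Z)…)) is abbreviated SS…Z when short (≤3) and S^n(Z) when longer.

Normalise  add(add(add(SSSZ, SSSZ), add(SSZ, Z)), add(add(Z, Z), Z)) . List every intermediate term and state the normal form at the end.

  start: add(add(add(SSSZ, SSSZ), add(SSZ, Z)), add(add(Z, Z), Z))
  step 1: add(add(S(add(SSZ, SSSZ)), add(SSZ, Z)), add(add(Z, Z), Z))
  step 2: add(S(add(add(SSZ, SSSZ), add(SSZ, Z))), add(add(Z, Z), Z))
  step 3: S(add(add(add(SSZ, SSSZ), add(SSZ, Z)), add(add(Z, Z), Z)))
  step 4: S(add(add(S(add(SZ, SSSZ)), add(SSZ, Z)), add(add(Z, Z), Z)))
  step 5: S(add(S(add(add(SZ, SSSZ), add(SSZ, Z))), add(add(Z, Z), Z)))
  step 6: S(S(add(add(add(SZ, SSSZ), add(SSZ, Z)), add(add(Z, Z), Z))))
  step 7: S(S(add(add(S(add(Z, SSSZ)), add(SSZ, Z)), add(add(Z, Z), Z))))
  step 8: S(S(add(S(add(add(Z, SSSZ), add(SSZ, Z))), add(add(Z, Z), Z))))
  step 9: S(S(S(add(add(add(Z, SSSZ), add(SSZ, Z)), add(add(Z, Z), Z)))))
  step 10: S(S(S(add(add(SSSZ, add(SSZ, Z)), add(add(Z, Z), Z)))))
  step 11: S(S(S(add(S(add(SSZ, add(SSZ, Z))), add(add(Z, Z), Z)))))
  step 12: S(S(S(S(add(add(SSZ, add(SSZ, Z)), add(add(Z, Z), Z))))))
  step 13: S(S(S(S(add(S(add(SZ, add(SSZ, Z))), add(add(Z, Z), Z))))))
  step 14: S(S(S(S(S(add(add(SZ, add(SSZ, Z)), add(add(Z, Z), Z)))))))
  step 15: S(S(S(S(S(add(S(add(Z, add(SSZ, Z))), add(add(Z, Z), Z)))))))
  step 16: S(S(S(S(S(S(add(add(Z, add(SSZ, Z)), add(add(Z, Z), Z))))))))
  step 17: S(S(S(S(S(S(add(add(SSZ, Z), add(add(Z, Z), Z))))))))
  step 18: S(S(S(S(S(S(add(S(add(SZ, Z)), add(add(Z, Z), Z))))))))
  step 19: S(S(S(S(S(S(S(add(add(SZ, Z), add(add(Z, Z), Z)))))))))
  step 20: S(S(S(S(S(S(S(add(S(add(Z, Z)), add(add(Z, Z), Z)))))))))
  step 21: S(S(S(S(S(S(S(S(add(add(Z, Z), add(add(Z, Z), Z))))))))))
  step 22: S(S(S(S(S(S(S(S(add(Z, add(add(Z, Z), Z))))))))))
  step 23: S(S(S(S(S(S(S(S(add(add(Z, Z), Z)))))))))
  step 24: S(S(S(S(S(S(S(S(add(Z, Z)))))))))
  step 25: S^8(Z)

Answer: normal form = S^8(Z)  (in 25 steps)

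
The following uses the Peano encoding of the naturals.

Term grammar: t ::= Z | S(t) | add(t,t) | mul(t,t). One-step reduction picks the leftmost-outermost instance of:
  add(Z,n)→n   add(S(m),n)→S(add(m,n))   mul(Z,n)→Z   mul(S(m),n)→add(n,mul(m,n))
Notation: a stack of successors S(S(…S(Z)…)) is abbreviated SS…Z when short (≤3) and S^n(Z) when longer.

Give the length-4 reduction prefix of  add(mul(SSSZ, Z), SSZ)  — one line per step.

  start: add(mul(SSSZ, Z), SSZ)
  →1  add(add(Z, mul(SSZ, Z)), SSZ)
  →2  add(mul(SSZ, Z), SSZ)
  →3  add(add(Z, mul(SZ, Z)), SSZ)
  →4  add(mul(SZ, Z), SSZ)

Answer: after 4 steps: add(mul(SZ, Z), SSZ)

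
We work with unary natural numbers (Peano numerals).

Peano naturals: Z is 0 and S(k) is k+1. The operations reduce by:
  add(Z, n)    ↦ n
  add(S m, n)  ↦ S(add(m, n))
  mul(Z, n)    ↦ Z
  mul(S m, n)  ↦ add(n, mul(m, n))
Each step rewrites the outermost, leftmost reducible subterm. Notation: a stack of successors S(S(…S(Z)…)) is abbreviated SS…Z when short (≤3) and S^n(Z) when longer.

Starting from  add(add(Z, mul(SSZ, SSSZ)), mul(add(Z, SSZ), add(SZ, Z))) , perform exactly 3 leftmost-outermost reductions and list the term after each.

  start: add(add(Z, mul(SSZ, SSSZ)), mul(add(Z, SSZ), add(SZ, Z)))
  [1] add(mul(SSZ, SSSZ), mul(add(Z, SSZ), add(SZ, Z)))
  [2] add(add(SSSZ, mul(SZ, SSSZ)), mul(add(Z, SSZ), add(SZ, Z)))
  [3] add(S(add(SSZ, mul(SZ, SSSZ))), mul(add(Z, SSZ), add(SZ, Z)))

Answer: after 3 steps: add(S(add(SSZ, mul(SZ, SSSZ))), mul(add(Z, SSZ), add(SZ, Z)))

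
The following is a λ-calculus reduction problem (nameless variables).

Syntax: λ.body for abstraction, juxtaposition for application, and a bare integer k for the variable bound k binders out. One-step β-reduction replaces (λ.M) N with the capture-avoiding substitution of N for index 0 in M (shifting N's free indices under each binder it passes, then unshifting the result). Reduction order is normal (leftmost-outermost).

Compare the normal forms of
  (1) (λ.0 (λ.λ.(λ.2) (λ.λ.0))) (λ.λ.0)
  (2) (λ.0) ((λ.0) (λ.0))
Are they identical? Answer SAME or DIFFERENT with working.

Answer: SAME — A ⇓ λ.0, B ⇓ λ.0

Derivation:
Term A:
  start: (λ.0 (λ.λ.(λ.2) (λ.λ.0))) (λ.λ.0)
  [1] (λ.λ.0) (λ.λ.(λ.2) (λ.λ.0))
  [2] λ.0

Term B:
  start: (λ.0) ((λ.0) (λ.0))
  [1] (λ.0) (λ.0)
  [2] λ.0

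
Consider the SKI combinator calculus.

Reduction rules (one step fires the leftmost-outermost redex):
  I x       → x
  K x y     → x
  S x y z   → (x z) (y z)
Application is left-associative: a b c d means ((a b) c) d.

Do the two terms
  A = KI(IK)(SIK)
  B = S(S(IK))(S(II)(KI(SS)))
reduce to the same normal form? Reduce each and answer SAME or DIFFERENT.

Term A:
  start: KI(IK)(SIK)
  →1  I(SIK)
  →2  SIK

Term B:
  start: S(S(IK))(S(II)(KI(SS)))
  →1  S(SK)(S(II)(KI(SS)))
  →2  S(SK)(SI(KI(SS)))
  →3  S(SK)(SII)

Answer: DIFFERENT — A ⇓ SIK, B ⇓ S(SK)(SII)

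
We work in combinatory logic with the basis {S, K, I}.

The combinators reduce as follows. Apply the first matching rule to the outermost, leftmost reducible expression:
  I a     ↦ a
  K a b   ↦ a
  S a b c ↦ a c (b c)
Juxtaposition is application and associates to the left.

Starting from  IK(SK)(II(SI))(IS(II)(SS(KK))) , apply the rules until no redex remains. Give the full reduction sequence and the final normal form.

  start: IK(SK)(II(SI))(IS(II)(SS(KK)))
  →1  K(SK)(II(SI))(IS(II)(SS(KK)))
  →2  SK(IS(II)(SS(KK)))
  →3  SK(S(II)(SS(KK)))
  →4  SK(SI(SS(KK)))

Answer: normal form = SK(SI(SS(KK)))  (in 4 steps)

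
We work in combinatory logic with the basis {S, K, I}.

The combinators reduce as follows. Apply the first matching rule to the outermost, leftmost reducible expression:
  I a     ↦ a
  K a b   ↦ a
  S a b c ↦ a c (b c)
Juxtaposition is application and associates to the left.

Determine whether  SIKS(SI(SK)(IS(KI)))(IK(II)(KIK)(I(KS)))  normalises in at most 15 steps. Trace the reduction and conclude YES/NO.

Answer: NO — after 15 steps the term is S(I(I(KS))), not yet normal

Working:
  start: SIKS(SI(SK)(IS(KI)))(IK(II)(KIK)(I(KS)))
  step 1: IS(KS)(SI(SK)(IS(KI)))(IK(II)(KIK)(I(KS)))
  step 2: S(KS)(SI(SK)(IS(KI)))(IK(II)(KIK)(I(KS)))
  step 3: KS(IK(II)(KIK)(I(KS)))(SI(SK)(IS(KI))(IK(II)(KIK)(I(KS))))
  step 4: S(SI(SK)(IS(KI))(IK(II)(KIK)(I(KS))))
  step 5: S(I(IS(KI))(SK(IS(KI)))(IK(II)(KIK)(I(KS))))
  step 6: S(IS(KI)(SK(IS(KI)))(IK(II)(KIK)(I(KS))))
  step 7: S(S(KI)(SK(IS(KI)))(IK(II)(KIK)(I(KS))))
  step 8: S(KI(IK(II)(KIK)(I(KS)))(SK(IS(KI))(IK(II)(KIK)(I(KS)))))
  step 9: S(I(SK(IS(KI))(IK(II)(KIK)(I(KS)))))
  step 10: S(SK(IS(KI))(IK(II)(KIK)(I(KS))))
  step 11: S(K(IK(II)(KIK)(I(KS)))(IS(KI)(IK(II)(KIK)(I(KS)))))
  step 12: S(IK(II)(KIK)(I(KS)))
  step 13: S(K(II)(KIK)(I(KS)))
  step 14: S(II(I(KS)))
  step 15: S(I(I(KS)))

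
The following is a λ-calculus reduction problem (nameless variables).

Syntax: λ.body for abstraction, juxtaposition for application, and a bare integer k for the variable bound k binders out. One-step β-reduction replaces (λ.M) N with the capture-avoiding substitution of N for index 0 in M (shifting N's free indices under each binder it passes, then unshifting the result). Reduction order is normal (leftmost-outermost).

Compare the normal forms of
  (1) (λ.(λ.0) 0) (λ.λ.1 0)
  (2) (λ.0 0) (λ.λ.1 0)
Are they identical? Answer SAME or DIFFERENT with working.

Term A:
  start: (λ.(λ.0) 0) (λ.λ.1 0)
  step 1: (λ.0) (λ.λ.1 0)
  step 2: λ.λ.1 0

Term B:
  start: (λ.0 0) (λ.λ.1 0)
  step 1: (λ.λ.1 0) (λ.λ.1 0)
  step 2: λ.(λ.λ.1 0) 0
  step 3: λ.λ.1 0

Answer: SAME — A ⇓ λ.λ.1 0, B ⇓ λ.λ.1 0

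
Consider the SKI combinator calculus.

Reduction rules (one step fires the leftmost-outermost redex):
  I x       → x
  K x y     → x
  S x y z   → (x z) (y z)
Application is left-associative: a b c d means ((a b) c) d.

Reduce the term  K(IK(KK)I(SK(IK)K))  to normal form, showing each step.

Answer: normal form = KK  (in 3 steps)

Derivation:
  start: K(IK(KK)I(SK(IK)K))
  [1] K(K(KK)I(SK(IK)K))
  [2] K(KK(SK(IK)K))
  [3] KK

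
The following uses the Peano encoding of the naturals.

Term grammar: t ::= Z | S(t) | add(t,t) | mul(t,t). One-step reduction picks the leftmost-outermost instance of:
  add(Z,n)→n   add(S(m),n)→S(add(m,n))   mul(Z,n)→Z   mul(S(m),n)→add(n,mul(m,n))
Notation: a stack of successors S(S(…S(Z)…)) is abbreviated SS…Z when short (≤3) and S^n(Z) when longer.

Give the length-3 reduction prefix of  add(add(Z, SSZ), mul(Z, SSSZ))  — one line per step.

Answer: after 3 steps: S(S(add(Z, mul(Z, SSSZ))))

Reduction:
  start: add(add(Z, SSZ), mul(Z, SSSZ))
  [1] add(SSZ, mul(Z, SSSZ))
  [2] S(add(SZ, mul(Z, SSSZ)))
  [3] S(S(add(Z, mul(Z, SSSZ))))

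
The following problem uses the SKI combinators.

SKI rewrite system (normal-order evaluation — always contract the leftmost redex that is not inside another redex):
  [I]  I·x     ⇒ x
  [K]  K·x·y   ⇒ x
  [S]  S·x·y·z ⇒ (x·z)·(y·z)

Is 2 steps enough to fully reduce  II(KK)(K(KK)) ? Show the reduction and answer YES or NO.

  start: II(KK)(K(KK))
  →1  I(KK)(K(KK))
  →2  KK(K(KK))

Answer: NO — after 2 steps the term is KK(K(KK)), not yet normal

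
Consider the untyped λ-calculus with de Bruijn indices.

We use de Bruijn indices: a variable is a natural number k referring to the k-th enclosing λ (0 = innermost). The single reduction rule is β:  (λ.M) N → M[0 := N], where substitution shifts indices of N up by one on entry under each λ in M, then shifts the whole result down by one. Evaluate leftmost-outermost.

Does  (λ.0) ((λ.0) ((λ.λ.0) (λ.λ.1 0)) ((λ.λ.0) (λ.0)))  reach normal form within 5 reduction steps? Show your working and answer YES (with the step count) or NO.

Answer: YES — reaches normal form λ.0 in 5 ≤ 5 steps

Derivation:
  start: (λ.0) ((λ.0) ((λ.λ.0) (λ.λ.1 0)) ((λ.λ.0) (λ.0)))
  →1  (λ.0) ((λ.λ.0) (λ.λ.1 0)) ((λ.λ.0) (λ.0))
  →2  (λ.λ.0) (λ.λ.1 0) ((λ.λ.0) (λ.0))
  →3  (λ.0) ((λ.λ.0) (λ.0))
  →4  (λ.λ.0) (λ.0)
  →5  λ.0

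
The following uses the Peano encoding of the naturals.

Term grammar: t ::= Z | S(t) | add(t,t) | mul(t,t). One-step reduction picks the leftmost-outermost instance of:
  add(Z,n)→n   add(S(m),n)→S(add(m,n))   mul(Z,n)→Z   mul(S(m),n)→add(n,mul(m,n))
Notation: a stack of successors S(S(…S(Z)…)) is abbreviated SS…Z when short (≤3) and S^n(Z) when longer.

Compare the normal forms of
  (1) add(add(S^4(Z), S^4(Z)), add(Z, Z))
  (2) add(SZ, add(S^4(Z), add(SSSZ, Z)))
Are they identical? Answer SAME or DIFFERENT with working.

Answer: SAME — A ⇓ S^8(Z), B ⇓ S^8(Z)

Working:
Term A:
  start: add(add(S^4(Z), S^4(Z)), add(Z, Z))
  [1] add(S(add(SSSZ, S^4(Z))), add(Z, Z))
  [2] S(add(add(SSSZ, S^4(Z)), add(Z, Z)))
  [3] S(add(S(add(SSZ, S^4(Z))), add(Z, Z)))
  [4] S(S(add(add(SSZ, S^4(Z)), add(Z, Z))))
  [5] S(S(add(S(add(SZ, S^4(Z))), add(Z, Z))))
  [6] S(S(S(add(add(SZ, S^4(Z)), add(Z, Z)))))
  [7] S(S(S(add(S(add(Z, S^4(Z))), add(Z, Z)))))
  [8] S(S(S(S(add(add(Z, S^4(Z)), add(Z, Z))))))
  [9] S(S(S(S(add(S^4(Z), add(Z, Z))))))
  [10] S(S(S(S(S(add(SSSZ, add(Z, Z)))))))
  [11] S(S(S(S(S(S(add(SSZ, add(Z, Z))))))))
  [12] S(S(S(S(S(S(S(add(SZ, add(Z, Z)))))))))
  [13] S(S(S(S(S(S(S(S(add(Z, add(Z, Z))))))))))
  [14] S(S(S(S(S(S(S(S(add(Z, Z)))))))))
  [15] S^8(Z)

Term B:
  start: add(SZ, add(S^4(Z), add(SSSZ, Z)))
  [1] S(add(Z, add(S^4(Z), add(SSSZ, Z))))
  [2] S(add(S^4(Z), add(SSSZ, Z)))
  [3] S(S(add(SSSZ, add(SSSZ, Z))))
  [4] S(S(S(add(SSZ, add(SSSZ, Z)))))
  [5] S(S(S(S(add(SZ, add(SSSZ, Z))))))
  [6] S(S(S(S(S(add(Z, add(SSSZ, Z)))))))
  [7] S(S(S(S(S(add(SSSZ, Z))))))
  [8] S(S(S(S(S(S(add(SSZ, Z)))))))
  [9] S(S(S(S(S(S(S(add(SZ, Z))))))))
  [10] S(S(S(S(S(S(S(S(add(Z, Z)))))))))
  [11] S^8(Z)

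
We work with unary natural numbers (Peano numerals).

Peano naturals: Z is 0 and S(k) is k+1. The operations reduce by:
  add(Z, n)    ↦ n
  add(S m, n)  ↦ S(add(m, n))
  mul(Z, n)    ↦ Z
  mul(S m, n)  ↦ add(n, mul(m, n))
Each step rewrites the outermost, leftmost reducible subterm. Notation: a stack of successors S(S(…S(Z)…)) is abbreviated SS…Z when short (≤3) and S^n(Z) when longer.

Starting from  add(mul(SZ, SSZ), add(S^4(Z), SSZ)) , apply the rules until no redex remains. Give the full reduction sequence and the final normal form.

Answer: normal form = S^8(Z)  (in 13 steps)

Derivation:
  start: add(mul(SZ, SSZ), add(S^4(Z), SSZ))
  →1  add(add(SSZ, mul(Z, SSZ)), add(S^4(Z), SSZ))
  →2  add(S(add(SZ, mul(Z, SSZ))), add(S^4(Z), SSZ))
  →3  S(add(add(SZ, mul(Z, SSZ)), add(S^4(Z), SSZ)))
  →4  S(add(S(add(Z, mul(Z, SSZ))), add(S^4(Z), SSZ)))
  →5  S(S(add(add(Z, mul(Z, SSZ)), add(S^4(Z), SSZ))))
  →6  S(S(add(mul(Z, SSZ), add(S^4(Z), SSZ))))
  →7  S(S(add(Z, add(S^4(Z), SSZ))))
  →8  S(S(add(S^4(Z), SSZ)))
  →9  S(S(S(add(SSSZ, SSZ))))
  →10  S(S(S(S(add(SSZ, SSZ)))))
  →11  S(S(S(S(S(add(SZ, SSZ))))))
  →12  S(S(S(S(S(S(add(Z, SSZ)))))))
  →13  S^8(Z)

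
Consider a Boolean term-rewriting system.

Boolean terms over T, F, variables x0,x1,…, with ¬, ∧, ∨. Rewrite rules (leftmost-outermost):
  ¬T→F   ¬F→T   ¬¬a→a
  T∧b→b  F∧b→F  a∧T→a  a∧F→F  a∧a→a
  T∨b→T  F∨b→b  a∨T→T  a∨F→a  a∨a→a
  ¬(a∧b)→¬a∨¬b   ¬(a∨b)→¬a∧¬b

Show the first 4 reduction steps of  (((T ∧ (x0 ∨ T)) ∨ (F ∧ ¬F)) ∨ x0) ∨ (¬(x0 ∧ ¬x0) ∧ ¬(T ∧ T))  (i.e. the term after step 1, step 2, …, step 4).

Answer: after 4 steps: T ∨ (¬(x0 ∧ ¬x0) ∧ ¬(T ∧ T))

Reduction:
  start: (((T ∧ (x0 ∨ T)) ∨ (F ∧ ¬F)) ∨ x0) ∨ (¬(x0 ∧ ¬x0) ∧ ¬(T ∧ T))
  [1] (((x0 ∨ T) ∨ (F ∧ ¬F)) ∨ x0) ∨ (¬(x0 ∧ ¬x0) ∧ ¬(T ∧ T))
  [2] ((T ∨ (F ∧ ¬F)) ∨ x0) ∨ (¬(x0 ∧ ¬x0) ∧ ¬(T ∧ T))
  [3] (T ∨ x0) ∨ (¬(x0 ∧ ¬x0) ∧ ¬(T ∧ T))
  [4] T ∨ (¬(x0 ∧ ¬x0) ∧ ¬(T ∧ T))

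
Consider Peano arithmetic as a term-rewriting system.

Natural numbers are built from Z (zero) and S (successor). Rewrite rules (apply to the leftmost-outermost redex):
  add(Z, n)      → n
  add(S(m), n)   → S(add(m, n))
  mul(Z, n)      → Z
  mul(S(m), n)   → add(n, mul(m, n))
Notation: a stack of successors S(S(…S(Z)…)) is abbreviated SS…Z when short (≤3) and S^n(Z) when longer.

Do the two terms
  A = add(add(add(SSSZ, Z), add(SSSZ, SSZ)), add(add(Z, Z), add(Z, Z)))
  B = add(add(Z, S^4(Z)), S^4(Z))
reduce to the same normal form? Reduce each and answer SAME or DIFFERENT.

Term A:
  start: add(add(add(SSSZ, Z), add(SSSZ, SSZ)), add(add(Z, Z), add(Z, Z)))
  [1] add(add(S(add(SSZ, Z)), add(SSSZ, SSZ)), add(add(Z, Z), add(Z, Z)))
  [2] add(S(add(add(SSZ, Z), add(SSSZ, SSZ))), add(add(Z, Z), add(Z, Z)))
  [3] S(add(add(add(SSZ, Z), add(SSSZ, SSZ)), add(add(Z, Z), add(Z, Z))))
  [4] S(add(add(S(add(SZ, Z)), add(SSSZ, SSZ)), add(add(Z, Z), add(Z, Z))))
  [5] S(add(S(add(add(SZ, Z), add(SSSZ, SSZ))), add(add(Z, Z), add(Z, Z))))
  [6] S(S(add(add(add(SZ, Z), add(SSSZ, SSZ)), add(add(Z, Z), add(Z, Z)))))
  [7] S(S(add(add(S(add(Z, Z)), add(SSSZ, SSZ)), add(add(Z, Z), add(Z, Z)))))
  [8] S(S(add(S(add(add(Z, Z), add(SSSZ, SSZ))), add(add(Z, Z), add(Z, Z)))))
  [9] S(S(S(add(add(add(Z, Z), add(SSSZ, SSZ)), add(add(Z, Z), add(Z, Z))))))
  [10] S(S(S(add(add(Z, add(SSSZ, SSZ)), add(add(Z, Z), add(Z, Z))))))
  [11] S(S(S(add(add(SSSZ, SSZ), add(add(Z, Z), add(Z, Z))))))
  [12] S(S(S(add(S(add(SSZ, SSZ)), add(add(Z, Z), add(Z, Z))))))
  [13] S(S(S(S(add(add(SSZ, SSZ), add(add(Z, Z), add(Z, Z)))))))
  [14] S(S(S(S(add(S(add(SZ, SSZ)), add(add(Z, Z), add(Z, Z)))))))
  [15] S(S(S(S(S(add(add(SZ, SSZ), add(add(Z, Z), add(Z, Z))))))))
  [16] S(S(S(S(S(add(S(add(Z, SSZ)), add(add(Z, Z), add(Z, Z))))))))
  [17] S(S(S(S(S(S(add(add(Z, SSZ), add(add(Z, Z), add(Z, Z)))))))))
  [18] S(S(S(S(S(S(add(SSZ, add(add(Z, Z), add(Z, Z)))))))))
  [19] S(S(S(S(S(S(S(add(SZ, add(add(Z, Z), add(Z, Z))))))))))
  [20] S(S(S(S(S(S(S(S(add(Z, add(add(Z, Z), add(Z, Z)))))))))))
  [21] S(S(S(S(S(S(S(S(add(add(Z, Z), add(Z, Z))))))))))
  [22] S(S(S(S(S(S(S(S(add(Z, add(Z, Z))))))))))
  [23] S(S(S(S(S(S(S(S(add(Z, Z)))))))))
  [24] S^8(Z)

Term B:
  start: add(add(Z, S^4(Z)), S^4(Z))
  [1] add(S^4(Z), S^4(Z))
  [2] S(add(SSSZ, S^4(Z)))
  [3] S(S(add(SSZ, S^4(Z))))
  [4] S(S(S(add(SZ, S^4(Z)))))
  [5] S(S(S(S(add(Z, S^4(Z))))))
  [6] S^8(Z)

Answer: SAME — A ⇓ S^8(Z), B ⇓ S^8(Z)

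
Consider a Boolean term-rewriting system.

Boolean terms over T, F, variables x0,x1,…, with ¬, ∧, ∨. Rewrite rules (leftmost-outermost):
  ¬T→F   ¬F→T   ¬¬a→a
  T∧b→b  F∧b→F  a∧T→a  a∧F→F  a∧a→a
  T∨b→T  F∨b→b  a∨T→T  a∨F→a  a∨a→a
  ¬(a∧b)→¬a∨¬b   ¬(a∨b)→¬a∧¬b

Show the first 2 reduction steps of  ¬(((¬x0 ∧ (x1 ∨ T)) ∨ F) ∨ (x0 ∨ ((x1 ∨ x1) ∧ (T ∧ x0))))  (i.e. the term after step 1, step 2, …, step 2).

Answer: after 2 steps: (¬(¬x0 ∧ (x1 ∨ T)) ∧ ¬F) ∧ ¬(x0 ∨ ((x1 ∨ x1) ∧ (T ∧ x0)))

Working:
  start: ¬(((¬x0 ∧ (x1 ∨ T)) ∨ F) ∨ (x0 ∨ ((x1 ∨ x1) ∧ (T ∧ x0))))
  →1  ¬((¬x0 ∧ (x1 ∨ T)) ∨ F) ∧ ¬(x0 ∨ ((x1 ∨ x1) ∧ (T ∧ x0)))
  →2  (¬(¬x0 ∧ (x1 ∨ T)) ∧ ¬F) ∧ ¬(x0 ∨ ((x1 ∨ x1) ∧ (T ∧ x0)))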